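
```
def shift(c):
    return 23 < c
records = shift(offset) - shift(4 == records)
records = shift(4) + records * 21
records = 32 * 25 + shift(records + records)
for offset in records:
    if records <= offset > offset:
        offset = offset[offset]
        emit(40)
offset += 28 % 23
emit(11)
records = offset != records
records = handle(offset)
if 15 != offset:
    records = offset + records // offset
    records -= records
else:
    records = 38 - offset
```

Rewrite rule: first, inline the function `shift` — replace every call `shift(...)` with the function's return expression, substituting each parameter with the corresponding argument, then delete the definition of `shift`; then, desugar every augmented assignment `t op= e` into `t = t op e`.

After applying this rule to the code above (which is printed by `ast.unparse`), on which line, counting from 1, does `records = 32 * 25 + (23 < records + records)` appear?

3

Transformed code:
records = (23 < offset) - (23 < (4 == records))
records = (23 < 4) + records * 21
records = 32 * 25 + (23 < records + records)
for offset in records:
    if records <= offset > offset:
        offset = offset[offset]
        emit(40)
offset = offset + 28 % 23
emit(11)
records = offset != records
records = handle(offset)
if 15 != offset:
    records = offset + records // offset
    records = records - records
else:
    records = 38 - offset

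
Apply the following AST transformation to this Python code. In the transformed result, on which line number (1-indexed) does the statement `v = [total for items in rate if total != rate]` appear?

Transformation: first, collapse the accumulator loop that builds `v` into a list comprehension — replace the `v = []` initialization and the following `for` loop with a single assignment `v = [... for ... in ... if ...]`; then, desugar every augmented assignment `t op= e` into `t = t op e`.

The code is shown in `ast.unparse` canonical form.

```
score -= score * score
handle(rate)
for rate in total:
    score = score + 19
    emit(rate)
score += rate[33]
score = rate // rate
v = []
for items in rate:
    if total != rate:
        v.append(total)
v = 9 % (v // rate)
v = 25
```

Transformed code:
score = score - score * score
handle(rate)
for rate in total:
    score = score + 19
    emit(rate)
score = score + rate[33]
score = rate // rate
v = [total for items in rate if total != rate]
v = 9 % (v // rate)
v = 25

8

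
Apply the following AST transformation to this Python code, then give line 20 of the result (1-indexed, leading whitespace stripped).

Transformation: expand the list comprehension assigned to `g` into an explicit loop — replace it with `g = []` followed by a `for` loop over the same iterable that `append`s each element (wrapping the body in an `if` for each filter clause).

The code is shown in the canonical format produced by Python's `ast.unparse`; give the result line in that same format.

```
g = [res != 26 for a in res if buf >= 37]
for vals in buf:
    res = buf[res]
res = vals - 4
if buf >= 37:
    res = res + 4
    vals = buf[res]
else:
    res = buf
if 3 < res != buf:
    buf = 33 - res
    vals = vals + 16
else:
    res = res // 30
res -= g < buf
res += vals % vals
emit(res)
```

Transformed code:
g = []
for a in res:
    if buf >= 37:
        g.append(res != 26)
for vals in buf:
    res = buf[res]
res = vals - 4
if buf >= 37:
    res = res + 4
    vals = buf[res]
else:
    res = buf
if 3 < res != buf:
    buf = 33 - res
    vals = vals + 16
else:
    res = res // 30
res -= g < buf
res += vals % vals
emit(res)

emit(res)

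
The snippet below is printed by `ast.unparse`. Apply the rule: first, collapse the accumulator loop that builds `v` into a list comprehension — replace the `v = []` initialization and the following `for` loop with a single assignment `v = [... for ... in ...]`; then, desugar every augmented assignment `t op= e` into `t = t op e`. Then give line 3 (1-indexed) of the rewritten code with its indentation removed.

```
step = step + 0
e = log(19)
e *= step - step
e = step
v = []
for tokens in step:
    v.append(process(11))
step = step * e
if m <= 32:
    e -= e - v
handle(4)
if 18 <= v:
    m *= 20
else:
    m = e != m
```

Transformed code:
step = step + 0
e = log(19)
e = e * (step - step)
e = step
v = [process(11) for tokens in step]
step = step * e
if m <= 32:
    e = e - (e - v)
handle(4)
if 18 <= v:
    m = m * 20
else:
    m = e != m

e = e * (step - step)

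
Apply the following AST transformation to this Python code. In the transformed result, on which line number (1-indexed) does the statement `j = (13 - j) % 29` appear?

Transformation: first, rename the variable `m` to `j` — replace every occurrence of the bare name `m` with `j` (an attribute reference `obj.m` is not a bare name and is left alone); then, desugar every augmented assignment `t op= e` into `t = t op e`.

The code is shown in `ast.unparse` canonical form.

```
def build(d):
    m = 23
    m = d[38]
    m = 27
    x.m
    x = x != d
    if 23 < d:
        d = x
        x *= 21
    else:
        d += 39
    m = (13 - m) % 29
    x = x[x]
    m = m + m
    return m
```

12

Transformed code:
def build(d):
    j = 23
    j = d[38]
    j = 27
    x.m
    x = x != d
    if 23 < d:
        d = x
        x = x * 21
    else:
        d = d + 39
    j = (13 - j) % 29
    x = x[x]
    j = j + j
    return j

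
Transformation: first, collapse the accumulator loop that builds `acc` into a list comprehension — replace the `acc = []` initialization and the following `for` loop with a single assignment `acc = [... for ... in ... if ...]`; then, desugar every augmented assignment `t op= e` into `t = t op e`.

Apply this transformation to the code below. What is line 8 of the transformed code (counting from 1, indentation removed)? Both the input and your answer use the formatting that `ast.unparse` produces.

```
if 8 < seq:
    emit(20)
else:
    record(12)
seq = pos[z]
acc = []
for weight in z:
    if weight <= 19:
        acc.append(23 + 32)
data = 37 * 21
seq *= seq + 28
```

seq = seq * (seq + 28)

Transformed code:
if 8 < seq:
    emit(20)
else:
    record(12)
seq = pos[z]
acc = [23 + 32 for weight in z if weight <= 19]
data = 37 * 21
seq = seq * (seq + 28)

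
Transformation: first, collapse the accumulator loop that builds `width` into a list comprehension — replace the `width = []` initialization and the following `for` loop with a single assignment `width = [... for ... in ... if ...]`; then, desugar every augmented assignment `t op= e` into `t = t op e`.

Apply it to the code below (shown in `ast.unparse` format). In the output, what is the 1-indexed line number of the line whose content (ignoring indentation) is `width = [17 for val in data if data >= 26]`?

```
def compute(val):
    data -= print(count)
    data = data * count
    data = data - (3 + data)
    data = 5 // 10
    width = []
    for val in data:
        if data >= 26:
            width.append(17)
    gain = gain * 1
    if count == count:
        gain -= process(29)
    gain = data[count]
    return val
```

6

Transformed code:
def compute(val):
    data = data - print(count)
    data = data * count
    data = data - (3 + data)
    data = 5 // 10
    width = [17 for val in data if data >= 26]
    gain = gain * 1
    if count == count:
        gain = gain - process(29)
    gain = data[count]
    return val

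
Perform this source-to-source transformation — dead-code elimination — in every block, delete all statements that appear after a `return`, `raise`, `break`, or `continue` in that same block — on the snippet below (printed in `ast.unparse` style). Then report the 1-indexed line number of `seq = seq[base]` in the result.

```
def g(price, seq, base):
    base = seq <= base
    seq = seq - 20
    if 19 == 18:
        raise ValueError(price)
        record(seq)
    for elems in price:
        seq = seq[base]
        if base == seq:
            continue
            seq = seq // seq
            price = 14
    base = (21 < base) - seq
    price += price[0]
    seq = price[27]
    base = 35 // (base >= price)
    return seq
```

Transformed code:
def g(price, seq, base):
    base = seq <= base
    seq = seq - 20
    if 19 == 18:
        raise ValueError(price)
    for elems in price:
        seq = seq[base]
        if base == seq:
            continue
    base = (21 < base) - seq
    price += price[0]
    seq = price[27]
    base = 35 // (base >= price)
    return seq

7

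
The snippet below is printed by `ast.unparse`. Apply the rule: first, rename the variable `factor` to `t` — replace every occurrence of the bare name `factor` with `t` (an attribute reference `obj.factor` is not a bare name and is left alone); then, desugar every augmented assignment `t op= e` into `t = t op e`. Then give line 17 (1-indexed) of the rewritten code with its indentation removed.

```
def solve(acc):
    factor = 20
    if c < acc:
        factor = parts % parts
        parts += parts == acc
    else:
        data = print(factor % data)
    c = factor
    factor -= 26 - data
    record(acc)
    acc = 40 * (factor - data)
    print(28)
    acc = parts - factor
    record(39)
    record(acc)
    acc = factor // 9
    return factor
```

return t

Transformed code:
def solve(acc):
    t = 20
    if c < acc:
        t = parts % parts
        parts = parts + (parts == acc)
    else:
        data = print(t % data)
    c = t
    t = t - (26 - data)
    record(acc)
    acc = 40 * (t - data)
    print(28)
    acc = parts - t
    record(39)
    record(acc)
    acc = t // 9
    return t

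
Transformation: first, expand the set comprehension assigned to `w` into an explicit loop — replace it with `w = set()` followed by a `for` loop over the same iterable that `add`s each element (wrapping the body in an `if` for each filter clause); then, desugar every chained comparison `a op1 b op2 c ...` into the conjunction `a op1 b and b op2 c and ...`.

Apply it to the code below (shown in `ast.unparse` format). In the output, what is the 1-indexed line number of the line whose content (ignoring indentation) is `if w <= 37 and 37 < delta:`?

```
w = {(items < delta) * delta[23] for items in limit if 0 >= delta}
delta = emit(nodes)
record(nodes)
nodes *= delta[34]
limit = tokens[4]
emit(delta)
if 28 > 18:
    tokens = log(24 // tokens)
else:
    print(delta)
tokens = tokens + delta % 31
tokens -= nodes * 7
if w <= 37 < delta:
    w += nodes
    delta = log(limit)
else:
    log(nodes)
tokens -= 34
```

16

Transformed code:
w = set()
for items in limit:
    if 0 >= delta:
        w.add((items < delta) * delta[23])
delta = emit(nodes)
record(nodes)
nodes *= delta[34]
limit = tokens[4]
emit(delta)
if 28 > 18:
    tokens = log(24 // tokens)
else:
    print(delta)
tokens = tokens + delta % 31
tokens -= nodes * 7
if w <= 37 and 37 < delta:
    w += nodes
    delta = log(limit)
else:
    log(nodes)
tokens -= 34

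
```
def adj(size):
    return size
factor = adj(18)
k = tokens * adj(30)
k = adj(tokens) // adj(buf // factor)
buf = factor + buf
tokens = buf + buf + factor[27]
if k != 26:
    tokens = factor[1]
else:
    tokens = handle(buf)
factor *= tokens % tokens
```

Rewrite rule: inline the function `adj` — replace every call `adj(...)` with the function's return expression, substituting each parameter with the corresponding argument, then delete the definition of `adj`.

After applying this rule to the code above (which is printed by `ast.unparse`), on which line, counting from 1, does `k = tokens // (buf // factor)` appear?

3

Transformed code:
factor = 18
k = tokens * 30
k = tokens // (buf // factor)
buf = factor + buf
tokens = buf + buf + factor[27]
if k != 26:
    tokens = factor[1]
else:
    tokens = handle(buf)
factor *= tokens % tokens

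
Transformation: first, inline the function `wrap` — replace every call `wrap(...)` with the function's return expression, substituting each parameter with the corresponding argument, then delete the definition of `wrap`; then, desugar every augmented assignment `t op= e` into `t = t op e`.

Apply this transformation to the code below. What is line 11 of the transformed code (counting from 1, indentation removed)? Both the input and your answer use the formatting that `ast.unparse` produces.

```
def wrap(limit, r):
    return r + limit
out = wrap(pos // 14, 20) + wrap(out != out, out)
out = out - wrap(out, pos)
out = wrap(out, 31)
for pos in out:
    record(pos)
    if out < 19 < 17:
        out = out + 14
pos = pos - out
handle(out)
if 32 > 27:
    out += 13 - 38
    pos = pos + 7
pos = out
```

out = out + (13 - 38)

Transformed code:
out = 20 + pos // 14 + (out + (out != out))
out = out - (pos + out)
out = 31 + out
for pos in out:
    record(pos)
    if out < 19 < 17:
        out = out + 14
pos = pos - out
handle(out)
if 32 > 27:
    out = out + (13 - 38)
    pos = pos + 7
pos = out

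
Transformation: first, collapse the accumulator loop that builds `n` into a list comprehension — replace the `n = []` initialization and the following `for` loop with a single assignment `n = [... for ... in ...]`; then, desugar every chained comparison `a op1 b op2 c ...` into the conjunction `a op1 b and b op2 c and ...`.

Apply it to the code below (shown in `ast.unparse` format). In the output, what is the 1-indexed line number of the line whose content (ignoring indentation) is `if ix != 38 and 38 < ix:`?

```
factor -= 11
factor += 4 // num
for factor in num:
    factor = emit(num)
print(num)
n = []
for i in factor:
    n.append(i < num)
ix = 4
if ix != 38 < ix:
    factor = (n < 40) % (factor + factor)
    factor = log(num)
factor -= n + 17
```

8

Transformed code:
factor -= 11
factor += 4 // num
for factor in num:
    factor = emit(num)
print(num)
n = [i < num for i in factor]
ix = 4
if ix != 38 and 38 < ix:
    factor = (n < 40) % (factor + factor)
    factor = log(num)
factor -= n + 17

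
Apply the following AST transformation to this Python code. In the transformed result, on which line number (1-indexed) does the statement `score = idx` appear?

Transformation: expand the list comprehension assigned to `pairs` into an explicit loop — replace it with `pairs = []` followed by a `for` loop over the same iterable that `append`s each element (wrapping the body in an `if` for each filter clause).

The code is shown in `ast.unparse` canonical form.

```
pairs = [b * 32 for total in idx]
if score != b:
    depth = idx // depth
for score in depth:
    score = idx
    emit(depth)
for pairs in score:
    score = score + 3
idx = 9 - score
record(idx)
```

Transformed code:
pairs = []
for total in idx:
    pairs.append(b * 32)
if score != b:
    depth = idx // depth
for score in depth:
    score = idx
    emit(depth)
for pairs in score:
    score = score + 3
idx = 9 - score
record(idx)

7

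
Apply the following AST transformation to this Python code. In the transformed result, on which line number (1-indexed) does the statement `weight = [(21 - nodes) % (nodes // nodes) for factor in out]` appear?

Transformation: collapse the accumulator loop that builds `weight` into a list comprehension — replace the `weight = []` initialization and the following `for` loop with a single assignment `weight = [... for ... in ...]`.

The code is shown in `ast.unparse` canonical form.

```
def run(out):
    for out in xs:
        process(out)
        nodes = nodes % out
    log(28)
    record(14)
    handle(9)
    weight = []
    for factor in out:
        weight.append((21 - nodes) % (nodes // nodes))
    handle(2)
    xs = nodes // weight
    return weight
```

Transformed code:
def run(out):
    for out in xs:
        process(out)
        nodes = nodes % out
    log(28)
    record(14)
    handle(9)
    weight = [(21 - nodes) % (nodes // nodes) for factor in out]
    handle(2)
    xs = nodes // weight
    return weight

8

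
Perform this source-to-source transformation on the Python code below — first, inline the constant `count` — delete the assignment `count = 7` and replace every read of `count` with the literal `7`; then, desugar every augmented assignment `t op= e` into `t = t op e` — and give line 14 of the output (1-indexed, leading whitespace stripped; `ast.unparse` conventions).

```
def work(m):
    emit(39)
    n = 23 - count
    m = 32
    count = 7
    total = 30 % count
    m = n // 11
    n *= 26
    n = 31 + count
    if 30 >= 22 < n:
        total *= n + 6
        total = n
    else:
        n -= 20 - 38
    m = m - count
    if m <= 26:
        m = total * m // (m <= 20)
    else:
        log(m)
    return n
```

Transformed code:
def work(m):
    emit(39)
    n = 23 - 7
    m = 32
    total = 30 % 7
    m = n // 11
    n = n * 26
    n = 31 + 7
    if 30 >= 22 < n:
        total = total * (n + 6)
        total = n
    else:
        n = n - (20 - 38)
    m = m - 7
    if m <= 26:
        m = total * m // (m <= 20)
    else:
        log(m)
    return n

m = m - 7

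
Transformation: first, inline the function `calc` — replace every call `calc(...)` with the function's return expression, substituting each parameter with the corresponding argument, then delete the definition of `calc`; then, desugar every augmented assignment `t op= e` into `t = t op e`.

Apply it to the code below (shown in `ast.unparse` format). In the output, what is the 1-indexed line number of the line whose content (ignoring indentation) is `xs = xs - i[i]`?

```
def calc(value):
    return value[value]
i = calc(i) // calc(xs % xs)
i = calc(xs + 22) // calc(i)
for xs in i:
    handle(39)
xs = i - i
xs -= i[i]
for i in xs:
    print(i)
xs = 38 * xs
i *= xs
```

6

Transformed code:
i = i[i] // (xs % xs)[xs % xs]
i = (xs + 22)[xs + 22] // i[i]
for xs in i:
    handle(39)
xs = i - i
xs = xs - i[i]
for i in xs:
    print(i)
xs = 38 * xs
i = i * xs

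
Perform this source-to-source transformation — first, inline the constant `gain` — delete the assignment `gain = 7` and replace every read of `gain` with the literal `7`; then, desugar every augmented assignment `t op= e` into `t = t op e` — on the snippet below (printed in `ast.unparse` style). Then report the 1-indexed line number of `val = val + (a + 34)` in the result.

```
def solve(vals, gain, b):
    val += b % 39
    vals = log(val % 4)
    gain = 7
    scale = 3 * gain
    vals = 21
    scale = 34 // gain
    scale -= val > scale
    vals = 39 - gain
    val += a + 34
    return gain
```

Transformed code:
def solve(vals, gain, b):
    val = val + b % 39
    vals = log(val % 4)
    scale = 3 * 7
    vals = 21
    scale = 34 // 7
    scale = scale - (val > scale)
    vals = 39 - 7
    val = val + (a + 34)
    return 7

9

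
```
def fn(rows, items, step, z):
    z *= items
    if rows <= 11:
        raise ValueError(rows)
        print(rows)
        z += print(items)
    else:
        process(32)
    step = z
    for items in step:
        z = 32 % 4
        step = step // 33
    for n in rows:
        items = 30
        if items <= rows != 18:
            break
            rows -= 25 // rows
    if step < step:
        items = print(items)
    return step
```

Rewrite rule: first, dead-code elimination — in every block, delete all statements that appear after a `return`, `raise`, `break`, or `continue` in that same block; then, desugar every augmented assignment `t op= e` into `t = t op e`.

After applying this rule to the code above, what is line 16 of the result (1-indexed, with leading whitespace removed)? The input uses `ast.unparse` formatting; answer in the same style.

items = print(items)

Transformed code:
def fn(rows, items, step, z):
    z = z * items
    if rows <= 11:
        raise ValueError(rows)
    else:
        process(32)
    step = z
    for items in step:
        z = 32 % 4
        step = step // 33
    for n in rows:
        items = 30
        if items <= rows != 18:
            break
    if step < step:
        items = print(items)
    return step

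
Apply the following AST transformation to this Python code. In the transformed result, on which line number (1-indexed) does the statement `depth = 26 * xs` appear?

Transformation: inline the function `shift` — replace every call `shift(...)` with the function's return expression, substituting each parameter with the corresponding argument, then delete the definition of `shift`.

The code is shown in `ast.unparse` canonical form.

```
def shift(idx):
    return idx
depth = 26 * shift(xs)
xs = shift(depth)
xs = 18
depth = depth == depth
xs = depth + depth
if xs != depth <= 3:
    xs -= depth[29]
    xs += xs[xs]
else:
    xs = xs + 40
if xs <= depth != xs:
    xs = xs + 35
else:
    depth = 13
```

Transformed code:
depth = 26 * xs
xs = depth
xs = 18
depth = depth == depth
xs = depth + depth
if xs != depth <= 3:
    xs -= depth[29]
    xs += xs[xs]
else:
    xs = xs + 40
if xs <= depth != xs:
    xs = xs + 35
else:
    depth = 13

1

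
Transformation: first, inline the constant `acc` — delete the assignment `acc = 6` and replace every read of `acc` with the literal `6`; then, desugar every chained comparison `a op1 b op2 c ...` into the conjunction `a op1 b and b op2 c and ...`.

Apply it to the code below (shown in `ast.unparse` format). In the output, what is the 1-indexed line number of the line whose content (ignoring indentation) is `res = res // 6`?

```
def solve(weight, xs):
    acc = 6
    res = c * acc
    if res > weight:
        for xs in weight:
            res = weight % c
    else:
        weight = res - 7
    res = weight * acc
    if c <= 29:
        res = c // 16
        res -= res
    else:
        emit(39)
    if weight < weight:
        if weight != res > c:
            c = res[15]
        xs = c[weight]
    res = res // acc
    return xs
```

Transformed code:
def solve(weight, xs):
    res = c * 6
    if res > weight:
        for xs in weight:
            res = weight % c
    else:
        weight = res - 7
    res = weight * 6
    if c <= 29:
        res = c // 16
        res -= res
    else:
        emit(39)
    if weight < weight:
        if weight != res and res > c:
            c = res[15]
        xs = c[weight]
    res = res // 6
    return xs

18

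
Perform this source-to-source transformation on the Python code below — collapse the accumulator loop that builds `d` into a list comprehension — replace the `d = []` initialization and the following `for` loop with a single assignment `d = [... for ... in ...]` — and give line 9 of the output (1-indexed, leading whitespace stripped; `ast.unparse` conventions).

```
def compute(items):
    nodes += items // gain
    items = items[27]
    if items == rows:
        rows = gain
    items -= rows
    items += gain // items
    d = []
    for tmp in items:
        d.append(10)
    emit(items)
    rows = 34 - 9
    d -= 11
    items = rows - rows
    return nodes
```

Transformed code:
def compute(items):
    nodes += items // gain
    items = items[27]
    if items == rows:
        rows = gain
    items -= rows
    items += gain // items
    d = [10 for tmp in items]
    emit(items)
    rows = 34 - 9
    d -= 11
    items = rows - rows
    return nodes

emit(items)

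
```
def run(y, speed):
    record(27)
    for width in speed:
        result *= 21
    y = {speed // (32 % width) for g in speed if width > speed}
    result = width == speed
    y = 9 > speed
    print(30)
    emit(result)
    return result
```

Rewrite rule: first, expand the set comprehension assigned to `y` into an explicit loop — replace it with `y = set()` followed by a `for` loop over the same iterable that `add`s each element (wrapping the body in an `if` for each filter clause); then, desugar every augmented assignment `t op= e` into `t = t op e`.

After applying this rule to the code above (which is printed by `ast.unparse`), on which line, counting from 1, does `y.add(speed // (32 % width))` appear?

8

Transformed code:
def run(y, speed):
    record(27)
    for width in speed:
        result = result * 21
    y = set()
    for g in speed:
        if width > speed:
            y.add(speed // (32 % width))
    result = width == speed
    y = 9 > speed
    print(30)
    emit(result)
    return result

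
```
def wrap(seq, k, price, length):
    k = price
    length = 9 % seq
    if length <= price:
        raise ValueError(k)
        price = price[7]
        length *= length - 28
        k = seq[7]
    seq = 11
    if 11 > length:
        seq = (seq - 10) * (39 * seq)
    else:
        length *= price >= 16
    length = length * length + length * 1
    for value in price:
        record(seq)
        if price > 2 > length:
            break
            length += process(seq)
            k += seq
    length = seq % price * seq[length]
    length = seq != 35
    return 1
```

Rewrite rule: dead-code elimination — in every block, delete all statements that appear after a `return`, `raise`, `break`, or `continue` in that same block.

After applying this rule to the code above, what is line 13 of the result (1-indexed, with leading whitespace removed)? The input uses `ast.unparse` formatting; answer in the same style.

Transformed code:
def wrap(seq, k, price, length):
    k = price
    length = 9 % seq
    if length <= price:
        raise ValueError(k)
    seq = 11
    if 11 > length:
        seq = (seq - 10) * (39 * seq)
    else:
        length *= price >= 16
    length = length * length + length * 1
    for value in price:
        record(seq)
        if price > 2 > length:
            break
    length = seq % price * seq[length]
    length = seq != 35
    return 1

record(seq)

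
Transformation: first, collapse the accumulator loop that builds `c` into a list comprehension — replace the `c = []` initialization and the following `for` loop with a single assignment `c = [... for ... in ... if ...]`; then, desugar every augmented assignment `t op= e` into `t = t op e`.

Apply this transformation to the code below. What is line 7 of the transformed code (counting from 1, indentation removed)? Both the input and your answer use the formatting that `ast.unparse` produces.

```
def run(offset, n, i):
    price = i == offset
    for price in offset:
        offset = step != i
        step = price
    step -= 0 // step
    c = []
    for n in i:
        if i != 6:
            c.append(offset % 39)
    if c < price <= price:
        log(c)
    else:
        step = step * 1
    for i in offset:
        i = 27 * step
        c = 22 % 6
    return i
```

c = [offset % 39 for n in i if i != 6]

Transformed code:
def run(offset, n, i):
    price = i == offset
    for price in offset:
        offset = step != i
        step = price
    step = step - 0 // step
    c = [offset % 39 for n in i if i != 6]
    if c < price <= price:
        log(c)
    else:
        step = step * 1
    for i in offset:
        i = 27 * step
        c = 22 % 6
    return i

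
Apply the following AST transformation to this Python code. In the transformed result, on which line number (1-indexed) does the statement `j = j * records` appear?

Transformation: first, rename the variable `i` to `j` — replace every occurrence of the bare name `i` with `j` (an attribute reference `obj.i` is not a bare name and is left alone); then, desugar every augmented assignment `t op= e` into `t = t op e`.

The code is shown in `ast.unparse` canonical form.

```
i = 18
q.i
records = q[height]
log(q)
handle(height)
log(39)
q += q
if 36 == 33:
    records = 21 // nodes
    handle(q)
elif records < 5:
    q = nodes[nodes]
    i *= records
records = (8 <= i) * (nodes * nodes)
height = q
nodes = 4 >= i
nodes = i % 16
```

Transformed code:
j = 18
q.i
records = q[height]
log(q)
handle(height)
log(39)
q = q + q
if 36 == 33:
    records = 21 // nodes
    handle(q)
elif records < 5:
    q = nodes[nodes]
    j = j * records
records = (8 <= j) * (nodes * nodes)
height = q
nodes = 4 >= j
nodes = j % 16

13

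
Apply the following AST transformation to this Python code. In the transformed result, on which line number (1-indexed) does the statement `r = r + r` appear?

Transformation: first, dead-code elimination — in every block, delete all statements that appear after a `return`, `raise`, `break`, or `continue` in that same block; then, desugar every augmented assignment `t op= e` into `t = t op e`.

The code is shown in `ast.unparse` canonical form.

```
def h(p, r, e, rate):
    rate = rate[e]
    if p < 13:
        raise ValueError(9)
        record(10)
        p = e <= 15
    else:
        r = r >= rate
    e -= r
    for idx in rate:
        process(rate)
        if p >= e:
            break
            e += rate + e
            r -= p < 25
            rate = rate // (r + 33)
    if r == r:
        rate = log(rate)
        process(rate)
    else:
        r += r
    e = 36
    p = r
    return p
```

Transformed code:
def h(p, r, e, rate):
    rate = rate[e]
    if p < 13:
        raise ValueError(9)
    else:
        r = r >= rate
    e = e - r
    for idx in rate:
        process(rate)
        if p >= e:
            break
    if r == r:
        rate = log(rate)
        process(rate)
    else:
        r = r + r
    e = 36
    p = r
    return p

16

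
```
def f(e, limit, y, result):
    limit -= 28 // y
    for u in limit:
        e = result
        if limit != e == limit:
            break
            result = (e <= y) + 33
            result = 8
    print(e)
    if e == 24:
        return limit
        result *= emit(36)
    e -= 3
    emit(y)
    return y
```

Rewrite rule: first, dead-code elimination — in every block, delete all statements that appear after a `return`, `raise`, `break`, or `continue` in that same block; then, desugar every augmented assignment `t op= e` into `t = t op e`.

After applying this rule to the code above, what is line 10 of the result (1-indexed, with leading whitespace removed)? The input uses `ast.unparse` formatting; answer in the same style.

Transformed code:
def f(e, limit, y, result):
    limit = limit - 28 // y
    for u in limit:
        e = result
        if limit != e == limit:
            break
    print(e)
    if e == 24:
        return limit
    e = e - 3
    emit(y)
    return y

e = e - 3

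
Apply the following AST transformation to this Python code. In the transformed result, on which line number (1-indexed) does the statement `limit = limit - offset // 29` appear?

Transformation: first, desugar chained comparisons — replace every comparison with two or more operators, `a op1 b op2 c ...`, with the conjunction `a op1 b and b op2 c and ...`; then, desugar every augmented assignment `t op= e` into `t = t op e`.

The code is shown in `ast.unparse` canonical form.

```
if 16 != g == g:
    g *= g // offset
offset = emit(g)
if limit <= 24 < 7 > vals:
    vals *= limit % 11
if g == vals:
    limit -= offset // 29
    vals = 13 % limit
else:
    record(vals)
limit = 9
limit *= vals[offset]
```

7

Transformed code:
if 16 != g and g == g:
    g = g * (g // offset)
offset = emit(g)
if limit <= 24 and 24 < 7 and (7 > vals):
    vals = vals * (limit % 11)
if g == vals:
    limit = limit - offset // 29
    vals = 13 % limit
else:
    record(vals)
limit = 9
limit = limit * vals[offset]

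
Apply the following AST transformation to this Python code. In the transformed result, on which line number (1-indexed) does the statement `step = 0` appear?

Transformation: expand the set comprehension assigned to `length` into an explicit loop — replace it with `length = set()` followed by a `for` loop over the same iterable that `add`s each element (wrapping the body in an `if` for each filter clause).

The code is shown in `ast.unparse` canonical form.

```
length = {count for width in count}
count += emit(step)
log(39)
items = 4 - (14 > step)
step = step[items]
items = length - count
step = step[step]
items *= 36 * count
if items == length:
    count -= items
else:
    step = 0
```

Transformed code:
length = set()
for width in count:
    length.add(count)
count += emit(step)
log(39)
items = 4 - (14 > step)
step = step[items]
items = length - count
step = step[step]
items *= 36 * count
if items == length:
    count -= items
else:
    step = 0

14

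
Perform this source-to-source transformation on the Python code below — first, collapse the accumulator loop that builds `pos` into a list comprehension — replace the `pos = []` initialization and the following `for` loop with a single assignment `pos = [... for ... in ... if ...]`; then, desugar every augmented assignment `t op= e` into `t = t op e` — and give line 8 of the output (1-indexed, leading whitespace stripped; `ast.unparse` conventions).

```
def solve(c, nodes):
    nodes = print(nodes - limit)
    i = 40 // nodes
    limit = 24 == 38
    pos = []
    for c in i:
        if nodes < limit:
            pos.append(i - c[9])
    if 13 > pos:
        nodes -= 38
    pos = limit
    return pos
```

Transformed code:
def solve(c, nodes):
    nodes = print(nodes - limit)
    i = 40 // nodes
    limit = 24 == 38
    pos = [i - c[9] for c in i if nodes < limit]
    if 13 > pos:
        nodes = nodes - 38
    pos = limit
    return pos

pos = limit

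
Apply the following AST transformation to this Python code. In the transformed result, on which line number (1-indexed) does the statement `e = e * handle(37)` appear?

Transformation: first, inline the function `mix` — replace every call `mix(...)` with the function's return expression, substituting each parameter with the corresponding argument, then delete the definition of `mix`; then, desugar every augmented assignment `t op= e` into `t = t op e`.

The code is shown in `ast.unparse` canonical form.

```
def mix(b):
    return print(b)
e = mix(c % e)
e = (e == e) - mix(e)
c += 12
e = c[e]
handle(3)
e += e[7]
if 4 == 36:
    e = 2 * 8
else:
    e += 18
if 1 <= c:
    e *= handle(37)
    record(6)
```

12

Transformed code:
e = print(c % e)
e = (e == e) - print(e)
c = c + 12
e = c[e]
handle(3)
e = e + e[7]
if 4 == 36:
    e = 2 * 8
else:
    e = e + 18
if 1 <= c:
    e = e * handle(37)
    record(6)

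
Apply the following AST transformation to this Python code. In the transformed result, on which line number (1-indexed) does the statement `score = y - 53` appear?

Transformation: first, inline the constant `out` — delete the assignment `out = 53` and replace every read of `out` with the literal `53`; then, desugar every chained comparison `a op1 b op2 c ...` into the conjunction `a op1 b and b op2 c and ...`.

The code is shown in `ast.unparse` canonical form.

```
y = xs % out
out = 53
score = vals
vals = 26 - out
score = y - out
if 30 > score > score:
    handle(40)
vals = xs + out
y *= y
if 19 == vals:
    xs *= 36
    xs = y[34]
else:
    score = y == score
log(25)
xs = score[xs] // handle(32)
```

Transformed code:
y = xs % 53
score = vals
vals = 26 - 53
score = y - 53
if 30 > score and score > score:
    handle(40)
vals = xs + 53
y *= y
if 19 == vals:
    xs *= 36
    xs = y[34]
else:
    score = y == score
log(25)
xs = score[xs] // handle(32)

4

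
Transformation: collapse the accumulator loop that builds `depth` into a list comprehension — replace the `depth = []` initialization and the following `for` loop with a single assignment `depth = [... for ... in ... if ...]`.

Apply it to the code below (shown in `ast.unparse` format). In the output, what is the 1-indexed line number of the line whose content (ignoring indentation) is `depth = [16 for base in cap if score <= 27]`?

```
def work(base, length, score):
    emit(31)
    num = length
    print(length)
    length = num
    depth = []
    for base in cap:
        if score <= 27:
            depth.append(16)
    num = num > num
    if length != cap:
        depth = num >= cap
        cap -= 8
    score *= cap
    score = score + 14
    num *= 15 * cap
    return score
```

6

Transformed code:
def work(base, length, score):
    emit(31)
    num = length
    print(length)
    length = num
    depth = [16 for base in cap if score <= 27]
    num = num > num
    if length != cap:
        depth = num >= cap
        cap -= 8
    score *= cap
    score = score + 14
    num *= 15 * cap
    return score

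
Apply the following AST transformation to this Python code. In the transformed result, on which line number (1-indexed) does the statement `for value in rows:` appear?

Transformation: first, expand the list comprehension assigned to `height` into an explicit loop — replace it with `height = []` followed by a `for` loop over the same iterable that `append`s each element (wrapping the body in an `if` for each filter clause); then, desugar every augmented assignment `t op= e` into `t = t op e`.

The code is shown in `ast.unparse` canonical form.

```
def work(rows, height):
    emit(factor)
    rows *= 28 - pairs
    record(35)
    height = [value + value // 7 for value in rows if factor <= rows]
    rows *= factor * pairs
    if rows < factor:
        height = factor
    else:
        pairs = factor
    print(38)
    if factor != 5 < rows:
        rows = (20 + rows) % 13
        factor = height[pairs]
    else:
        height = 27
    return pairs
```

Transformed code:
def work(rows, height):
    emit(factor)
    rows = rows * (28 - pairs)
    record(35)
    height = []
    for value in rows:
        if factor <= rows:
            height.append(value + value // 7)
    rows = rows * (factor * pairs)
    if rows < factor:
        height = factor
    else:
        pairs = factor
    print(38)
    if factor != 5 < rows:
        rows = (20 + rows) % 13
        factor = height[pairs]
    else:
        height = 27
    return pairs

6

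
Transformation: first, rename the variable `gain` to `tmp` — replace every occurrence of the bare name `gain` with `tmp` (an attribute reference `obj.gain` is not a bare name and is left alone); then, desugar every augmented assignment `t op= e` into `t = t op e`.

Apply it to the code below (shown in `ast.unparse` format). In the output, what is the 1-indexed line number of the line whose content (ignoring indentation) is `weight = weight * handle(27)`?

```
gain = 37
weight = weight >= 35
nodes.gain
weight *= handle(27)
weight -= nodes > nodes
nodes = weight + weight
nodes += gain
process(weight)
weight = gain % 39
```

Transformed code:
tmp = 37
weight = weight >= 35
nodes.gain
weight = weight * handle(27)
weight = weight - (nodes > nodes)
nodes = weight + weight
nodes = nodes + tmp
process(weight)
weight = tmp % 39

4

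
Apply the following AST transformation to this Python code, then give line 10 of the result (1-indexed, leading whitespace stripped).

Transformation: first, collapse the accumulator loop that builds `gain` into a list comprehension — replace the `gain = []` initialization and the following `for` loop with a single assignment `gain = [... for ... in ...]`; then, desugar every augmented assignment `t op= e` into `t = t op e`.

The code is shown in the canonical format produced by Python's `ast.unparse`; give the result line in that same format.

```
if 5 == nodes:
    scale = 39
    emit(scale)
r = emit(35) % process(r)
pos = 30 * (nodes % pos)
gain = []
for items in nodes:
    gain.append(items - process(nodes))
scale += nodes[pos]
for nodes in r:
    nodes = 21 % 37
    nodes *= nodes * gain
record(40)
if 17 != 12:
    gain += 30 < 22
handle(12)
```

nodes = nodes * (nodes * gain)

Transformed code:
if 5 == nodes:
    scale = 39
    emit(scale)
r = emit(35) % process(r)
pos = 30 * (nodes % pos)
gain = [items - process(nodes) for items in nodes]
scale = scale + nodes[pos]
for nodes in r:
    nodes = 21 % 37
    nodes = nodes * (nodes * gain)
record(40)
if 17 != 12:
    gain = gain + (30 < 22)
handle(12)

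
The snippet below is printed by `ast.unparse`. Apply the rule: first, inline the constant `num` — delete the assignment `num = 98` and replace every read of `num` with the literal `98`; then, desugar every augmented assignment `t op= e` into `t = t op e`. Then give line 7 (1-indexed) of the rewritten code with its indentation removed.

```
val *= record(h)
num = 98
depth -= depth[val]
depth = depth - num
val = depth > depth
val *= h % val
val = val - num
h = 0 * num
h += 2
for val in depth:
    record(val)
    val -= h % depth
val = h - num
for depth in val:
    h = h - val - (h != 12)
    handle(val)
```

Transformed code:
val = val * record(h)
depth = depth - depth[val]
depth = depth - 98
val = depth > depth
val = val * (h % val)
val = val - 98
h = 0 * 98
h = h + 2
for val in depth:
    record(val)
    val = val - h % depth
val = h - 98
for depth in val:
    h = h - val - (h != 12)
    handle(val)

h = 0 * 98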